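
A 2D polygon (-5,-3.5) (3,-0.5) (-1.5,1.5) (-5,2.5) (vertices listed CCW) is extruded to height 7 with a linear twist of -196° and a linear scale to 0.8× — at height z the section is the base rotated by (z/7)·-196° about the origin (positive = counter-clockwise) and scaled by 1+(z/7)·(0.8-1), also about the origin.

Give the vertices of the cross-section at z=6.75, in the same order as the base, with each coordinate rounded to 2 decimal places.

Cross-section at z=6.75: (4.43,2.16) (-2.33,0.78) (1.01,-1.39) (3.67,-2.62)

t = z/height = 6.75/7 = 0.964286
s = 1 + (scale-1)·z/height = 1 + (0.8-1)·6.75/7 = 0.807143
θ = twist·z/height = -196°·6.75/7 = -189.0000° = -3.298672 rad
cos θ = -0.987688, sin θ = 0.156434 (intermediates below are computed at full precision and shown rounded to 5 d.p.)
v1: (-5,-3.5) → rotate → (5.48596,2.67474) → ×s → (4.42796,2.15889) → (4.43,2.16)
v2: (3,-0.5) → rotate → (-2.88485,0.96315) → ×s → (-2.32848,0.77740) → (-2.33,0.78)
v3: (-1.5,1.5) → rotate → (1.24688,-1.71618) → ×s → (1.00641,-1.38521) → (1.01,-1.39)
v4: (-5,2.5) → rotate → (4.54736,-3.25139) → ×s → (3.67037,-2.62434) → (3.67,-2.62)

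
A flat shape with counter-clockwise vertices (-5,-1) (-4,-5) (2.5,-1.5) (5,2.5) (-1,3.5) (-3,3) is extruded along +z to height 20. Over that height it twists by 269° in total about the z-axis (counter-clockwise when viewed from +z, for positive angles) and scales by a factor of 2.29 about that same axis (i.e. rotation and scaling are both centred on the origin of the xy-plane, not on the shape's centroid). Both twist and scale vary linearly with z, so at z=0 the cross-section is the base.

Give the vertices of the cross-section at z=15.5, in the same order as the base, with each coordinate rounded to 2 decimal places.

Cross-section at z=15.5: (7.84,6.52) (2.26,12.60) (-5.82,0.25) (-6.41,-9.16) (5.09,-5.20) (8.13,-2.41)

t = z/height = 15.5/20 = 0.775
s = 1 + (scale-1)·z/height = 1 + (2.29-1)·15.5/20 = 1.999750
θ = twist·z/height = 269°·15.5/20 = 208.4750° = 3.638575 rad
cos θ = -0.879025, sin θ = -0.476775 (intermediates below are computed at full precision and shown rounded to 5 d.p.)
v1: (-5,-1) → rotate → (3.91835,3.26290) → ×s → (7.83572,6.52499) → (7.84,6.52)
v2: (-4,-5) → rotate → (1.13222,6.30223) → ×s → (2.26417,12.60288) → (2.26,12.60)
v3: (2.5,-1.5) → rotate → (-2.91273,0.12660) → ×s → (-5.82472,0.25317) → (-5.82,0.25)
v4: (5,2.5) → rotate → (-3.20319,-4.58144) → ×s → (-6.40558,-9.16173) → (-6.41,-9.16)
v5: (-1,3.5) → rotate → (2.54774,-2.59981) → ×s → (5.09484,-5.19898) → (5.09,-5.20)
v6: (-3,3) → rotate → (4.06740,-1.20675) → ×s → (8.13379,-2.41320) → (8.13,-2.41)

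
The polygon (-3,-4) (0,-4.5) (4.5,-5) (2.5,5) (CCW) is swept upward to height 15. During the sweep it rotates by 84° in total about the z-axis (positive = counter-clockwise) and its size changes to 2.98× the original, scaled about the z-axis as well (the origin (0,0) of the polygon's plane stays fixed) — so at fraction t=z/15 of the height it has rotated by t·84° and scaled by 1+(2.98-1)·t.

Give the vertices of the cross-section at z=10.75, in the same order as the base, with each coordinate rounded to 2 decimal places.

t = z/height = 10.75/15 = 0.716667
s = 1 + (scale-1)·z/height = 1 + (2.98-1)·10.75/15 = 2.419000
θ = twist·z/height = 84°·10.75/15 = 60.2000° = 1.050688 rad
cos θ = 0.496974, sin θ = 0.867765 (intermediates below are computed at full precision and shown rounded to 5 d.p.)
v1: (-3,-4) → rotate → (1.98014,-4.59119) → ×s → (4.78996,-11.10609) → (4.79,-11.11)
v2: (0,-4.5) → rotate → (3.90494,-2.23638) → ×s → (9.44606,-5.40981) → (9.45,-5.41)
v3: (4.5,-5) → rotate → (6.57521,1.42007) → ×s → (15.90543,3.43516) → (15.91,3.44)
v4: (2.5,5) → rotate → (-3.09639,4.65428) → ×s → (-7.49017,11.25871) → (-7.49,11.26)

Cross-section at z=10.75: (4.79,-11.11) (9.45,-5.41) (15.91,3.44) (-7.49,11.26)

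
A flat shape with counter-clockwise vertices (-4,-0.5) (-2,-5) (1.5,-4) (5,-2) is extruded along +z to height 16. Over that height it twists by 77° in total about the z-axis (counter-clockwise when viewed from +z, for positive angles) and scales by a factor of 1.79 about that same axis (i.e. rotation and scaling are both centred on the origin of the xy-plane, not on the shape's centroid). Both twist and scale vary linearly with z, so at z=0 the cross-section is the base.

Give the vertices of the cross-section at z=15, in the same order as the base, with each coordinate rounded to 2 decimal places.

Cross-section at z=15: (-1.30,-6.89) (7.22,-5.98) (7.43,0.36) (5.98,7.22)

t = z/height = 15/16 = 0.9375
s = 1 + (scale-1)·z/height = 1 + (1.79-1)·15/16 = 1.740625
θ = twist·z/height = 77°·15/16 = 72.1875° = 1.259910 rad
cos θ = 0.305903, sin θ = 0.952063 (intermediates below are computed at full precision and shown rounded to 5 d.p.)
v1: (-4,-0.5) → rotate → (-0.74758,-3.96120) → ×s → (-1.30126,-6.89497) → (-1.30,-6.89)
v2: (-2,-5) → rotate → (4.14851,-3.43364) → ×s → (7.22100,-5.97668) → (7.22,-5.98)
v3: (1.5,-4) → rotate → (4.26711,0.20448) → ×s → (7.42743,0.35593) → (7.43,0.36)
v4: (5,-2) → rotate → (3.43364,4.14851) → ×s → (5.97668,7.22100) → (5.98,7.22)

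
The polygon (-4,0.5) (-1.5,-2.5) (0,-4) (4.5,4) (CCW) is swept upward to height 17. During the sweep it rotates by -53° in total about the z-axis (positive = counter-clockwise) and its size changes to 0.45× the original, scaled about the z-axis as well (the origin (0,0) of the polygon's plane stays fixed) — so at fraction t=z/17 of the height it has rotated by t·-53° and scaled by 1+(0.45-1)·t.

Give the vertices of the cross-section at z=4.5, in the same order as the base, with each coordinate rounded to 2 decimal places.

t = z/height = 4.5/17 = 0.264706
s = 1 + (scale-1)·z/height = 1 + (0.45-1)·4.5/17 = 0.854412
θ = twist·z/height = -53°·4.5/17 = -14.0294° = -0.244859 rad
cos θ = 0.970171, sin θ = -0.242420 (intermediates below are computed at full precision and shown rounded to 5 d.p.)
v1: (-4,0.5) → rotate → (-3.75948,1.45477) → ×s → (-3.21214,1.24297) → (-3.21,1.24)
v2: (-1.5,-2.5) → rotate → (-2.06131,-2.06180) → ×s → (-1.76120,-1.76162) → (-1.76,-1.76)
v3: (0,-4) → rotate → (-0.96968,-3.88069) → ×s → (-0.82851,-3.31570) → (-0.83,-3.32)
v4: (4.5,4) → rotate → (5.33545,2.78980) → ×s → (4.55867,2.38363) → (4.56,2.38)

Cross-section at z=4.5: (-3.21,1.24) (-1.76,-1.76) (-0.83,-3.32) (4.56,2.38)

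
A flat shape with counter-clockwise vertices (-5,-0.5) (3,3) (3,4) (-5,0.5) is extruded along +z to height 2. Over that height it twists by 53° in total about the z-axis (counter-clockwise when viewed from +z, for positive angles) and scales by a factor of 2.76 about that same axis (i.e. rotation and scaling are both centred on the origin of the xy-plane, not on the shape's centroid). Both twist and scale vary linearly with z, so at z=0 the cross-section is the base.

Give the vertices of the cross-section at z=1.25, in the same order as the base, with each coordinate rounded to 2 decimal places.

t = z/height = 1.25/2 = 0.625
s = 1 + (scale-1)·z/height = 1 + (2.76-1)·1.25/2 = 2.100000
θ = twist·z/height = 53°·1.25/2 = 33.1250° = 0.578140 rad
cos θ = 0.837480, sin θ = 0.546467 (intermediates below are computed at full precision and shown rounded to 5 d.p.)
v1: (-5,-0.5) → rotate → (-3.91417,-3.15108) → ×s → (-8.21975,-6.61726) → (-8.22,-6.62)
v2: (3,3) → rotate → (0.87304,4.15184) → ×s → (1.83338,8.71887) → (1.83,8.72)
v3: (3,4) → rotate → (0.32657,4.98932) → ×s → (0.68580,10.47758) → (0.69,10.48)
v4: (-5,0.5) → rotate → (-4.46064,-2.31360) → ×s → (-9.36733,-4.85855) → (-9.37,-4.86)

Cross-section at z=1.25: (-8.22,-6.62) (1.83,8.72) (0.69,10.48) (-9.37,-4.86)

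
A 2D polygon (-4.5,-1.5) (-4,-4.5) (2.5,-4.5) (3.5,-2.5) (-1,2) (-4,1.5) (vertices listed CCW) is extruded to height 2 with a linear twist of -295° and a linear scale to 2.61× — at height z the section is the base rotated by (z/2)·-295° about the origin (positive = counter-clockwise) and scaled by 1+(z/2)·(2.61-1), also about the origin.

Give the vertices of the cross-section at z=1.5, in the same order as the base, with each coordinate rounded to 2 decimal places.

Cross-section at z=1.5: (9.65,-4.06) (13.19,1.65) (2.40,11.11) (-2.17,9.24) (-1.25,-4.77) (4.46,-8.31)

t = z/height = 1.5/2 = 0.75
s = 1 + (scale-1)·z/height = 1 + (2.61-1)·1.5/2 = 2.207500
θ = twist·z/height = -295°·1.5/2 = -221.2500° = -3.861541 rad
cos θ = -0.751840, sin θ = 0.659346 (intermediates below are computed at full precision and shown rounded to 5 d.p.)
v1: (-4.5,-1.5) → rotate → (4.37230,-1.83930) → ×s → (9.65185,-4.06025) → (9.65,-4.06)
v2: (-4,-4.5) → rotate → (5.97442,0.74590) → ×s → (13.18852,1.64657) → (13.19,1.65)
v3: (2.5,-4.5) → rotate → (1.08746,5.03164) → ×s → (2.40056,11.10735) → (2.40,11.11)
v4: (3.5,-2.5) → rotate → (-0.98307,4.18731) → ×s → (-2.17014,9.24349) → (-2.17,9.24)
v5: (-1,2) → rotate → (-0.56685,-2.16303) → ×s → (-1.25133,-4.77488) → (-1.25,-4.77)
v6: (-4,1.5) → rotate → (2.01834,-3.76514) → ×s → (4.45549,-8.31155) → (4.46,-8.31)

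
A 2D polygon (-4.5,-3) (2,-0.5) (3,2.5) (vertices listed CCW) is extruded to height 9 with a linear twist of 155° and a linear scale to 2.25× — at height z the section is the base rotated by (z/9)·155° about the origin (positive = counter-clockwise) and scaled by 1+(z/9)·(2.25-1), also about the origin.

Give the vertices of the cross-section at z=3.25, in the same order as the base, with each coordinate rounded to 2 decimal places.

Cross-section at z=3.25: (-0.05,-7.85) (2.23,2.00) (-0.57,5.64)

t = z/height = 3.25/9 = 0.361111
s = 1 + (scale-1)·z/height = 1 + (2.25-1)·3.25/9 = 1.451389
θ = twist·z/height = 155°·3.25/9 = 55.9722° = 0.976900 rad
cos θ = 0.559595, sin θ = 0.828766 (intermediates below are computed at full precision and shown rounded to 5 d.p.)
v1: (-4.5,-3) → rotate → (-0.03188,-5.40823) → ×s → (-0.04627,-7.84945) → (-0.05,-7.85)
v2: (2,-0.5) → rotate → (1.53357,1.37774) → ×s → (2.22581,1.99963) → (2.23,2.00)
v3: (3,2.5) → rotate → (-0.39313,3.88529) → ×s → (-0.57059,5.63906) → (-0.57,5.64)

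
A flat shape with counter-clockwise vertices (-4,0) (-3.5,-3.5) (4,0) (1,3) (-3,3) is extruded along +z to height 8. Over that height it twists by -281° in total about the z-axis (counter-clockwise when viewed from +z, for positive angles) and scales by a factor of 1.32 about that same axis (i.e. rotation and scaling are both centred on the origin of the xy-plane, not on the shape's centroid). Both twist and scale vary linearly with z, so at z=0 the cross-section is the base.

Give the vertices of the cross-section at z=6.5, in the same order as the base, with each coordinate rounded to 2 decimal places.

t = z/height = 6.5/8 = 0.8125
s = 1 + (scale-1)·z/height = 1 + (1.32-1)·6.5/8 = 1.260000
θ = twist·z/height = -281°·6.5/8 = -228.3125° = -3.984805 rad
cos θ = -0.665067, sin θ = 0.746783 (intermediates below are computed at full precision and shown rounded to 5 d.p.)
v1: (-4,0) → rotate → (2.66027,-2.98713) → ×s → (3.35194,-3.76379) → (3.35,-3.76)
v2: (-3.5,-3.5) → rotate → (4.94148,-0.28601) → ×s → (6.22626,-0.36037) → (6.23,-0.36)
v3: (4,0) → rotate → (-2.66027,2.98713) → ×s → (-3.35194,3.76379) → (-3.35,3.76)
v4: (1,3) → rotate → (-2.90542,-1.24842) → ×s → (-3.66083,-1.57301) → (-3.66,-1.57)
v5: (-3,3) → rotate → (-0.24515,-4.23555) → ×s → (-0.30889,-5.33680) → (-0.31,-5.34)

Cross-section at z=6.5: (3.35,-3.76) (6.23,-0.36) (-3.35,3.76) (-3.66,-1.57) (-0.31,-5.34)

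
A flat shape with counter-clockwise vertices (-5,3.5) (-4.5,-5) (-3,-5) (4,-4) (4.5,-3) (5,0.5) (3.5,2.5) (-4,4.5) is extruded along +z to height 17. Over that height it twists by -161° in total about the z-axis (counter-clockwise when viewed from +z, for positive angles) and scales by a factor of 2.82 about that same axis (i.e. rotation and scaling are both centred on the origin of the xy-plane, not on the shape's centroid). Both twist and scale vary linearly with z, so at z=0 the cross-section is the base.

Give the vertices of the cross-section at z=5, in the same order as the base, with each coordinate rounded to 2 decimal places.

t = z/height = 5/17 = 0.294118
s = 1 + (scale-1)·z/height = 1 + (2.82-1)·5/17 = 1.535294
θ = twist·z/height = -161°·5/17 = -47.3529° = -0.826465 rad
cos θ = 0.677480, sin θ = -0.735541 (intermediates below are computed at full precision and shown rounded to 5 d.p.)
v1: (-5,3.5) → rotate → (-0.81301,6.04889) → ×s → (-1.24821,9.28682) → (-1.25,9.29)
v2: (-4.5,-5) → rotate → (-6.72637,-0.07747) → ×s → (-10.32695,-0.11894) → (-10.33,-0.12)
v3: (-3,-5) → rotate → (-5.71015,-1.18078) → ×s → (-8.76675,-1.81284) → (-8.77,-1.81)
v4: (4,-4) → rotate → (-0.23224,-5.65208) → ×s → (-0.35656,-8.67761) → (-0.36,-8.68)
v5: (4.5,-3) → rotate → (0.84204,-5.34238) → ×s → (1.29278,-8.20212) → (1.29,-8.20)
v6: (5,0.5) → rotate → (3.75517,-3.33896) → ×s → (5.76529,-5.12629) → (5.77,-5.13)
v7: (3.5,2.5) → rotate → (4.21003,-0.88069) → ×s → (6.46364,-1.35212) → (6.46,-1.35)
v8: (-4,4.5) → rotate → (0.60001,5.99083) → ×s → (0.92120,9.19768) → (0.92,9.20)

Cross-section at z=5: (-1.25,9.29) (-10.33,-0.12) (-8.77,-1.81) (-0.36,-8.68) (1.29,-8.20) (5.77,-5.13) (6.46,-1.35) (0.92,9.20)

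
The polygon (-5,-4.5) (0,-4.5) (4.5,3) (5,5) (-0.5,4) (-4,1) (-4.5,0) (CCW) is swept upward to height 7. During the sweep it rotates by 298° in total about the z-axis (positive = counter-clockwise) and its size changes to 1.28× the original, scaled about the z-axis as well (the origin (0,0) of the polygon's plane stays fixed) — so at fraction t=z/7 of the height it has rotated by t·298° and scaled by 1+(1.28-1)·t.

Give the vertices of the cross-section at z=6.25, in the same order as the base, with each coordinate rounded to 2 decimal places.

t = z/height = 6.25/7 = 0.892857
s = 1 + (scale-1)·z/height = 1 + (1.28-1)·6.25/7 = 1.250000
θ = twist·z/height = 298°·6.25/7 = 266.0714° = 4.643822 rad
cos θ = -0.068513, sin θ = -0.997650 (intermediates below are computed at full precision and shown rounded to 5 d.p.)
v1: (-5,-4.5) → rotate → (-4.14686,5.29656) → ×s → (-5.18358,6.62070) → (-5.18,6.62)
v2: (0,-4.5) → rotate → (-4.48943,0.30831) → ×s → (-5.61178,0.38538) → (-5.61,0.39)
v3: (4.5,3) → rotate → (2.68464,-4.69496) → ×s → (3.35580,-5.86871) → (3.36,-5.87)
v4: (5,5) → rotate → (4.64569,-5.33082) → ×s → (5.80711,-6.66352) → (5.81,-6.66)
v5: (-0.5,4) → rotate → (4.02486,0.22477) → ×s → (5.03107,0.28097) → (5.03,0.28)
v6: (-4,1) → rotate → (1.27170,3.92209) → ×s → (1.58963,4.90261) → (1.59,4.90)
v7: (-4.5,0) → rotate → (0.30831,4.48943) → ×s → (0.38538,5.61178) → (0.39,5.61)

Cross-section at z=6.25: (-5.18,6.62) (-5.61,0.39) (3.36,-5.87) (5.81,-6.66) (5.03,0.28) (1.59,4.90) (0.39,5.61)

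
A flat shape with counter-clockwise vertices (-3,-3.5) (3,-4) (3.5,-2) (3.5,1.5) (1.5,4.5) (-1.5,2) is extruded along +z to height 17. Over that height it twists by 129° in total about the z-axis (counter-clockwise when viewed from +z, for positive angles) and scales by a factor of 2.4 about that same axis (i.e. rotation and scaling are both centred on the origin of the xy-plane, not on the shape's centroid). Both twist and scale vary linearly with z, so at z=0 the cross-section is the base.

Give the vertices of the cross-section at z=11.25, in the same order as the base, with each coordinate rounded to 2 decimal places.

t = z/height = 11.25/17 = 0.661765
s = 1 + (scale-1)·z/height = 1 + (2.4-1)·11.25/17 = 1.926471
θ = twist·z/height = 129°·11.25/17 = 85.3676° = 1.489947 rad
cos θ = 0.080762, sin θ = 0.996733 (intermediates below are computed at full precision and shown rounded to 5 d.p.)
v1: (-3,-3.5) → rotate → (3.24628,-3.27287) → ×s → (6.25387,-6.30508) → (6.25,-6.31)
v2: (3,-4) → rotate → (4.22922,2.66715) → ×s → (8.14747,5.13819) → (8.15,5.14)
v3: (3.5,-2) → rotate → (2.27613,3.32704) → ×s → (4.38490,6.40945) → (4.38,6.41)
v4: (3.5,1.5) → rotate → (-1.21243,3.60971) → ×s → (-2.33572,6.95400) → (-2.34,6.95)
v5: (1.5,4.5) → rotate → (-4.36416,1.85853) → ×s → (-8.40742,3.58040) → (-8.41,3.58)
v6: (-1.5,2) → rotate → (-2.11461,-1.33358) → ×s → (-4.07373,-2.56910) → (-4.07,-2.57)

Cross-section at z=11.25: (6.25,-6.31) (8.15,5.14) (4.38,6.41) (-2.34,6.95) (-8.41,3.58) (-4.07,-2.57)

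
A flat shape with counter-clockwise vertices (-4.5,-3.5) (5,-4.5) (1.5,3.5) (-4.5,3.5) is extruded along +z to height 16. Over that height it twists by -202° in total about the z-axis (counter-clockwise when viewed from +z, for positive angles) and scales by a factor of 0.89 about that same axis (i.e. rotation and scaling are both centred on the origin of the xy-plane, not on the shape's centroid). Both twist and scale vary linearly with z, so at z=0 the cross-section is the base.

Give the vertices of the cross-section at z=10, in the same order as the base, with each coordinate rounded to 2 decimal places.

Cross-section at z=10: (-0.15,5.31) (-6.13,-1.28) (1.80,-3.05) (5.11,1.45)

t = z/height = 10/16 = 0.625
s = 1 + (scale-1)·z/height = 1 + (0.89-1)·10/16 = 0.931250
θ = twist·z/height = -202°·10/16 = -126.2500° = -2.203478 rad
cos θ = -0.591310, sin θ = -0.806445 (intermediates below are computed at full precision and shown rounded to 5 d.p.)
v1: (-4.5,-3.5) → rotate → (-0.16166,5.69858) → ×s → (-0.15055,5.30681) → (-0.15,5.31)
v2: (5,-4.5) → rotate → (-6.58555,-1.37133) → ×s → (-6.13279,-1.27705) → (-6.13,-1.28)
v3: (1.5,3.5) → rotate → (1.93559,-3.27925) → ×s → (1.80252,-3.05380) → (1.80,-3.05)
v4: (-4.5,3.5) → rotate → (5.48345,1.55942) → ×s → (5.10646,1.45221) → (5.11,1.45)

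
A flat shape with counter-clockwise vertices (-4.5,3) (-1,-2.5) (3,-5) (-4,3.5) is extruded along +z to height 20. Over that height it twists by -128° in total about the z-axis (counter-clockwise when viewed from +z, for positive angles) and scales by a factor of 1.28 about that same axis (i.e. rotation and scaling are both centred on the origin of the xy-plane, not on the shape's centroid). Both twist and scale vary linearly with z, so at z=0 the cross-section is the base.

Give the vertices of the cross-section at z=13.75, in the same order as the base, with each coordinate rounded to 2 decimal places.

t = z/height = 13.75/20 = 0.6875
s = 1 + (scale-1)·z/height = 1 + (1.28-1)·13.75/20 = 1.192500
θ = twist·z/height = -128°·13.75/20 = -88.0000° = -1.535890 rad
cos θ = 0.034899, sin θ = -0.999391 (intermediates below are computed at full precision and shown rounded to 5 d.p.)
v1: (-4.5,3) → rotate → (2.84112,4.60196) → ×s → (3.38804,5.48783) → (3.39,5.49)
v2: (-1,-2.5) → rotate → (-2.53338,0.91214) → ×s → (-3.02105,1.08773) → (-3.02,1.09)
v3: (3,-5) → rotate → (-4.89226,-3.17267) → ×s → (-5.83401,-3.78341) → (-5.83,-3.78)
v4: (-4,3.5) → rotate → (3.35827,4.11971) → ×s → (4.00474,4.91276) → (4.00,4.91)

Cross-section at z=13.75: (3.39,5.49) (-3.02,1.09) (-5.83,-3.78) (4.00,4.91)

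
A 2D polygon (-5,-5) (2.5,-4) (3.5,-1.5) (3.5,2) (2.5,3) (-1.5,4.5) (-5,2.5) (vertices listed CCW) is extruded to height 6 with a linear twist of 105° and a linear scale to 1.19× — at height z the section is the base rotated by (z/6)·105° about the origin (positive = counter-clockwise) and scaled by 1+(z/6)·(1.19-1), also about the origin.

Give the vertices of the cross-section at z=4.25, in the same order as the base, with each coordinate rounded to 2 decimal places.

Cross-section at z=4.25: (3.94,-6.99) (5.13,1.51) (2.71,3.37) (-1.12,4.44) (-2.51,3.65) (-5.38,-0.26) (-4.26,-4.70)

t = z/height = 4.25/6 = 0.708333
s = 1 + (scale-1)·z/height = 1 + (1.19-1)·4.25/6 = 1.134583
θ = twist·z/height = 105°·4.25/6 = 74.3750° = 1.298089 rad
cos θ = 0.269340, sin θ = 0.963045 (intermediates below are computed at full precision and shown rounded to 5 d.p.)
v1: (-5,-5) → rotate → (3.46853,-6.16193) → ×s → (3.93533,-6.99122) → (3.94,-6.99)
v2: (2.5,-4) → rotate → (4.52553,1.33025) → ×s → (5.13459,1.50928) → (5.13,1.51)
v3: (3.5,-1.5) → rotate → (2.38726,2.96665) → ×s → (2.70854,3.36591) → (2.71,3.37)
v4: (3.5,2) → rotate → (-0.98340,3.90934) → ×s → (-1.11575,4.43547) → (-1.12,4.44)
v5: (2.5,3) → rotate → (-2.21579,3.21563) → ×s → (-2.51399,3.64840) → (-2.51,3.65)
v6: (-1.5,4.5) → rotate → (-4.73771,-0.23254) → ×s → (-5.37533,-0.26383) → (-5.38,-0.26)
v7: (-5,2.5) → rotate → (-3.75431,-4.14188) → ×s → (-4.25958,-4.69930) → (-4.26,-4.70)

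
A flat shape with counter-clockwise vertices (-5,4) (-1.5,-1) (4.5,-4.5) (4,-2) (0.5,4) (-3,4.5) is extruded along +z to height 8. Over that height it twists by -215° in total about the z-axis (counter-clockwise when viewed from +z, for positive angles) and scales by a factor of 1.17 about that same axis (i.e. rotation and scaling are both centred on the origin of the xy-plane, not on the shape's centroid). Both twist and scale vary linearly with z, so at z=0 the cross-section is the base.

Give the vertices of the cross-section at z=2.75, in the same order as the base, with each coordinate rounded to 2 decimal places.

Cross-section at z=2.75: (2.60,6.26) (-1.46,1.23) (-3.26,-5.90) (-0.86,-4.65) (4.21,0.67) (3.70,4.37)

t = z/height = 2.75/8 = 0.34375
s = 1 + (scale-1)·z/height = 1 + (1.17-1)·2.75/8 = 1.058438
θ = twist·z/height = -215°·2.75/8 = -73.9063° = -1.289907 rad
cos θ = 0.277210, sin θ = -0.960809 (intermediates below are computed at full precision and shown rounded to 5 d.p.)
v1: (-5,4) → rotate → (2.45719,5.91289) → ×s → (2.60078,6.25842) → (2.60,6.26)
v2: (-1.5,-1) → rotate → (-1.37662,1.16400) → ×s → (-1.45707,1.23203) → (-1.46,1.23)
v3: (4.5,-4.5) → rotate → (-3.07620,-5.57109) → ×s → (-3.25596,-5.89665) → (-3.26,-5.90)
v4: (4,-2) → rotate → (-0.81278,-4.39766) → ×s → (-0.86028,-4.65465) → (-0.86,-4.65)
v5: (0.5,4) → rotate → (3.98184,0.62843) → ×s → (4.21453,0.66516) → (4.21,0.67)
v6: (-3,4.5) → rotate → (3.49201,4.12987) → ×s → (3.69608,4.37121) → (3.70,4.37)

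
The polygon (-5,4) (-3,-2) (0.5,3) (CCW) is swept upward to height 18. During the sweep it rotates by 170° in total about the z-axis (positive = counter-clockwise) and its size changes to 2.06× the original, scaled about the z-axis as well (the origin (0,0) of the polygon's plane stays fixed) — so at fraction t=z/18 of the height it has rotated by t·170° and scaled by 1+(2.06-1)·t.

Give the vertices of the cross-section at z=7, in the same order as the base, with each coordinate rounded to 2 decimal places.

Cross-section at z=7: (-8.02,-4.17) (0.87,-5.02) (-3.59,2.36)

t = z/height = 7/18 = 0.388889
s = 1 + (scale-1)·z/height = 1 + (2.06-1)·7/18 = 1.412222
θ = twist·z/height = 170°·7/18 = 66.1111° = 1.153857 rad
cos θ = 0.404964, sin θ = 0.914333 (intermediates below are computed at full precision and shown rounded to 5 d.p.)
v1: (-5,4) → rotate → (-5.68215,-2.95181) → ×s → (-8.02446,-4.16861) → (-8.02,-4.17)
v2: (-3,-2) → rotate → (0.61377,-3.55293) → ×s → (0.86678,-5.01752) → (0.87,-5.02)
v3: (0.5,3) → rotate → (-2.54052,1.67206) → ×s → (-3.58777,2.36132) → (-3.59,2.36)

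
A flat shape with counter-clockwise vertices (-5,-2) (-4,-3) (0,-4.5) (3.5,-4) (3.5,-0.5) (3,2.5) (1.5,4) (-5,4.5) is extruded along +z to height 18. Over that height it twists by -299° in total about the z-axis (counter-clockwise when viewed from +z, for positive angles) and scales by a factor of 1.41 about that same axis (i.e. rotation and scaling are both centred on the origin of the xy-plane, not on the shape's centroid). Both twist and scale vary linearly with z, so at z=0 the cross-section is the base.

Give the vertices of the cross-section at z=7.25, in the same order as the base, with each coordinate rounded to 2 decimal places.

t = z/height = 7.25/18 = 0.402778
s = 1 + (scale-1)·z/height = 1 + (1.41-1)·7.25/18 = 1.165139
θ = twist·z/height = -299°·7.25/18 = -120.4306° = -2.101910 rad
cos θ = -0.506494, sin θ = -0.862244 (intermediates below are computed at full precision and shown rounded to 5 d.p.)
v1: (-5,-2) → rotate → (0.80798,5.32421) → ×s → (0.94141,6.20344) → (0.94,6.20)
v2: (-4,-3) → rotate → (-0.56076,4.96846) → ×s → (-0.65336,5.78894) → (-0.65,5.79)
v3: (0,-4.5) → rotate → (-3.88010,2.27922) → ×s → (-4.52085,2.65561) → (-4.52,2.66)
v4: (3.5,-4) → rotate → (-5.22170,-0.99188) → ×s → (-6.08401,-1.15568) → (-6.08,-1.16)
v5: (3.5,-0.5) → rotate → (-2.20385,-2.76461) → ×s → (-2.56779,-3.22115) → (-2.57,-3.22)
v6: (3,2.5) → rotate → (0.63613,-3.85297) → ×s → (0.74118,-4.48924) → (0.74,-4.49)
v7: (1.5,4) → rotate → (2.68923,-3.31934) → ×s → (3.13333,-3.86749) → (3.13,-3.87)
v8: (-5,4.5) → rotate → (6.41256,2.03200) → ×s → (7.47153,2.36756) → (7.47,2.37)

Cross-section at z=7.25: (0.94,6.20) (-0.65,5.79) (-4.52,2.66) (-6.08,-1.16) (-2.57,-3.22) (0.74,-4.49) (3.13,-3.87) (7.47,2.37)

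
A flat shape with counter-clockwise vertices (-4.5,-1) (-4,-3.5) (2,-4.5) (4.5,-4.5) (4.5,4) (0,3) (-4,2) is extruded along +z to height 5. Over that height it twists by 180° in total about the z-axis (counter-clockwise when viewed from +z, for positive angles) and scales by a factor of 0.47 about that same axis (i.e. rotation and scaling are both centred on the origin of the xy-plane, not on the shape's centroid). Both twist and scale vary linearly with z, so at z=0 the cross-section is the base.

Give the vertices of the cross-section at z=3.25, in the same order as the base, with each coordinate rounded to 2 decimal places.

Cross-section at z=3.25: (1.92,-2.33) (3.23,-1.29) (2.03,2.51) (1.29,3.97) (-3.68,1.44) (-1.75,-0.89) (0.02,-2.93)

t = z/height = 3.25/5 = 0.65
s = 1 + (scale-1)·z/height = 1 + (0.47-1)·3.25/5 = 0.655500
θ = twist·z/height = 180°·3.25/5 = 117.0000° = 2.042035 rad
cos θ = -0.453990, sin θ = 0.891007 (intermediates below are computed at full precision and shown rounded to 5 d.p.)
v1: (-4.5,-1) → rotate → (2.93396,-3.55554) → ×s → (1.92321,-2.33066) → (1.92,-2.33)
v2: (-4,-3.5) → rotate → (4.93448,-1.97506) → ×s → (3.23455,-1.29465) → (3.23,-1.29)
v3: (2,-4.5) → rotate → (3.10155,3.82497) → ×s → (2.03306,2.50727) → (2.03,2.51)
v4: (4.5,-4.5) → rotate → (1.96657,6.05249) → ×s → (1.28909,3.96740) → (1.29,3.97)
v5: (4.5,4) → rotate → (-5.60698,2.19357) → ×s → (-3.67538,1.43788) → (-3.68,1.44)
v6: (0,3) → rotate → (-2.67302,-1.36197) → ×s → (-1.75216,-0.89277) → (-1.75,-0.89)
v7: (-4,2) → rotate → (0.03395,-4.47201) → ×s → (0.02225,-2.93140) → (0.02,-2.93)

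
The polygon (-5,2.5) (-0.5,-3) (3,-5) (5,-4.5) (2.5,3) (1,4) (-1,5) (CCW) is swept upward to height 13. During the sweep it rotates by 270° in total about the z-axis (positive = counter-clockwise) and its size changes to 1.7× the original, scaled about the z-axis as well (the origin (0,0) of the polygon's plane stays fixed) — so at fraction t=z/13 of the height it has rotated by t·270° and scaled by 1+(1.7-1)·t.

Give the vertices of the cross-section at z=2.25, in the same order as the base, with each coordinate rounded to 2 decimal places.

t = z/height = 2.25/13 = 0.173077
s = 1 + (scale-1)·z/height = 1 + (1.7-1)·2.25/13 = 1.121154
θ = twist·z/height = 270°·2.25/13 = 46.7308° = 0.815606 rad
cos θ = 0.685427, sin θ = 0.728141 (intermediates below are computed at full precision and shown rounded to 5 d.p.)
v1: (-5,2.5) → rotate → (-5.24749,-1.92714) → ×s → (-5.88324,-2.16062) → (-5.88,-2.16)
v2: (-0.5,-3) → rotate → (1.84171,-2.42035) → ×s → (2.06484,-2.71359) → (2.06,-2.71)
v3: (3,-5) → rotate → (5.69699,-1.24271) → ×s → (6.38720,-1.39327) → (6.39,-1.39)
v4: (5,-4.5) → rotate → (6.70377,0.55628) → ×s → (7.51596,0.62368) → (7.52,0.62)
v5: (2.5,3) → rotate → (-0.47085,3.87663) → ×s → (-0.52790,4.34630) → (-0.53,4.35)
v6: (1,4) → rotate → (-2.22714,3.46985) → ×s → (-2.49696,3.89024) → (-2.50,3.89)
v7: (-1,5) → rotate → (-4.32613,2.69900) → ×s → (-4.85026,3.02599) → (-4.85,3.03)

Cross-section at z=2.25: (-5.88,-2.16) (2.06,-2.71) (6.39,-1.39) (7.52,0.62) (-0.53,4.35) (-2.50,3.89) (-4.85,3.03)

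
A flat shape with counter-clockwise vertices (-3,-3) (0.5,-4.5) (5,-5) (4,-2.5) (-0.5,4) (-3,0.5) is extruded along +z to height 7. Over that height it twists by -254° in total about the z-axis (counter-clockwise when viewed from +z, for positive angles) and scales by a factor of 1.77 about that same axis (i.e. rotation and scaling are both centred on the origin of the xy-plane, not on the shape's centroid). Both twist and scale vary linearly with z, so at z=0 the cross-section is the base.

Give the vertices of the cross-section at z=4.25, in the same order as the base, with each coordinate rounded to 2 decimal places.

t = z/height = 4.25/7 = 0.607143
s = 1 + (scale-1)·z/height = 1 + (1.77-1)·4.25/7 = 1.467500
θ = twist·z/height = -254°·4.25/7 = -154.2143° = -2.691547 rad
cos θ = -0.900427, sin θ = -0.435007 (intermediates below are computed at full precision and shown rounded to 5 d.p.)
v1: (-3,-3) → rotate → (1.39626,4.00630) → ×s → (2.04901,5.87925) → (2.05,5.88)
v2: (0.5,-4.5) → rotate → (-2.40774,3.83442) → ×s → (-3.53336,5.62701) → (-3.53,5.63)
v3: (5,-5) → rotate → (-6.67717,2.32710) → ×s → (-9.79875,3.41502) → (-9.80,3.42)
v4: (4,-2.5) → rotate → (-4.68923,0.51104) → ×s → (-6.88144,0.74995) → (-6.88,0.75)
v5: (-0.5,4) → rotate → (2.19024,-3.38421) → ×s → (3.21418,-4.96632) → (3.21,-4.97)
v6: (-3,0.5) → rotate → (2.91879,0.85481) → ×s → (4.28332,1.25443) → (4.28,1.25)

Cross-section at z=4.25: (2.05,5.88) (-3.53,5.63) (-9.80,3.42) (-6.88,0.75) (3.21,-4.97) (4.28,1.25)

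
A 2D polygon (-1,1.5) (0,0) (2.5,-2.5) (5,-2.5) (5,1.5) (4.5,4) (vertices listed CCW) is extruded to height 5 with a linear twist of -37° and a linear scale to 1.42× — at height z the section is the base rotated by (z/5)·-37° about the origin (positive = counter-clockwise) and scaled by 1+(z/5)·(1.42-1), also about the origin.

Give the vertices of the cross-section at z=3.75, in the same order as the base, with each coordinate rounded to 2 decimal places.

t = z/height = 3.75/5 = 0.75
s = 1 + (scale-1)·z/height = 1 + (1.42-1)·3.75/5 = 1.315000
θ = twist·z/height = -37°·3.75/5 = -27.7500° = -0.484329 rad
cos θ = 0.884988, sin θ = -0.465615 (intermediates below are computed at full precision and shown rounded to 5 d.p.)
v1: (-1,1.5) → rotate → (-0.18657,1.79310) → ×s → (-0.24533,2.35792) → (-0.25,2.36)
v2: (0,0) → rotate → (0.00000,0.00000) → ×s → (0.00000,0.00000) → (0.00,0.00)
v3: (2.5,-2.5) → rotate → (1.04843,-3.37651) → ×s → (1.37869,-4.44010) → (1.38,-4.44)
v4: (5,-2.5) → rotate → (3.26090,-4.54054) → ×s → (4.28809,-5.97081) → (4.29,-5.97)
v5: (5,1.5) → rotate → (5.12336,-1.00059) → ×s → (6.73722,-1.31578) → (6.74,-1.32)
v6: (4.5,4) → rotate → (5.84490,1.44469) → ×s → (7.68605,1.89976) → (7.69,1.90)

Cross-section at z=3.75: (-0.25,2.36) (0.00,0.00) (1.38,-4.44) (4.29,-5.97) (6.74,-1.32) (7.69,1.90)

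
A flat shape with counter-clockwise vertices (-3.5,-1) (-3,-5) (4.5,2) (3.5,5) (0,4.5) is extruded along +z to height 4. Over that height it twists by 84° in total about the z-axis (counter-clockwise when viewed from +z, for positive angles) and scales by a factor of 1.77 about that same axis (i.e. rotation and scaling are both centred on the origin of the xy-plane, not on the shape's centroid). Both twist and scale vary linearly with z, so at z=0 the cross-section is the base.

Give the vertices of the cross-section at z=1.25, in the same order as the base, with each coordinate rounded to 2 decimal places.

t = z/height = 1.25/4 = 0.3125
s = 1 + (scale-1)·z/height = 1 + (1.77-1)·1.25/4 = 1.240625
θ = twist·z/height = 84°·1.25/4 = 26.2500° = 0.458149 rad
cos θ = 0.896873, sin θ = 0.442289 (intermediates below are computed at full precision and shown rounded to 5 d.p.)
v1: (-3.5,-1) → rotate → (-2.69677,-2.44488) → ×s → (-3.34568,-3.03318) → (-3.35,-3.03)
v2: (-3,-5) → rotate → (-0.47917,-5.81123) → ×s → (-0.59448,-7.20956) → (-0.59,-7.21)
v3: (4.5,2) → rotate → (3.15135,3.78404) → ×s → (3.90964,4.69458) → (3.91,4.69)
v4: (3.5,5) → rotate → (0.92761,6.03237) → ×s → (1.15082,7.48391) → (1.15,7.48)
v5: (0,4.5) → rotate → (-1.99030,4.03593) → ×s → (-2.46921,5.00707) → (-2.47,5.01)

Cross-section at z=1.25: (-3.35,-3.03) (-0.59,-7.21) (3.91,4.69) (1.15,7.48) (-2.47,5.01)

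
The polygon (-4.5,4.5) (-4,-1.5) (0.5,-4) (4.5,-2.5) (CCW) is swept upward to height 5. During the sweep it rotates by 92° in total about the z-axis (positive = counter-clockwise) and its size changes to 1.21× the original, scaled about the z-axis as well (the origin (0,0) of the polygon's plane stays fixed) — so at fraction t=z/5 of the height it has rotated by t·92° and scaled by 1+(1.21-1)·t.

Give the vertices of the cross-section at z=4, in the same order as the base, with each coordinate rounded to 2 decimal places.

t = z/height = 4/5 = 0.8
s = 1 + (scale-1)·z/height = 1 + (1.21-1)·4/5 = 1.168000
θ = twist·z/height = 92°·4/5 = 73.6000° = 1.284562 rad
cos θ = 0.282341, sin θ = 0.959314 (intermediates below are computed at full precision and shown rounded to 5 d.p.)
v1: (-4.5,4.5) → rotate → (-5.58745,-3.04638) → ×s → (-6.52614,-3.55817) → (-6.53,-3.56)
v2: (-4,-1.5) → rotate → (0.30961,-4.26077) → ×s → (0.36162,-4.97658) → (0.36,-4.98)
v3: (0.5,-4) → rotate → (3.97843,-0.64971) → ×s → (4.64680,-0.75886) → (4.65,-0.76)
v4: (4.5,-2.5) → rotate → (3.66882,3.61106) → ×s → (4.28518,4.21772) → (4.29,4.22)

Cross-section at z=4: (-6.53,-3.56) (0.36,-4.98) (4.65,-0.76) (4.29,4.22)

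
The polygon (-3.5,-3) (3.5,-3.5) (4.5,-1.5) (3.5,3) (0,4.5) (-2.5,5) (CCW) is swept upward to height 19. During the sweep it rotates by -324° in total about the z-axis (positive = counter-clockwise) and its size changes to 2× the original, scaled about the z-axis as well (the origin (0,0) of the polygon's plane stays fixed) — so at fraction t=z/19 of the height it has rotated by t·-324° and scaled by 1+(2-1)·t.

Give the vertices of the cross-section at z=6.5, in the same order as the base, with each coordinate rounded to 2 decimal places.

t = z/height = 6.5/19 = 0.342105
s = 1 + (scale-1)·z/height = 1 + (2-1)·6.5/19 = 1.342105
θ = twist·z/height = -324°·6.5/19 = -110.8421° = -1.934560 rad
cos θ = -0.355794, sin θ = -0.934564 (intermediates below are computed at full precision and shown rounded to 5 d.p.)
v1: (-3.5,-3) → rotate → (-1.55841,4.33836) → ×s → (-2.09156,5.82253) → (-2.09,5.82)
v2: (3.5,-3.5) → rotate → (-4.51625,-2.02570) → ×s → (-6.06129,-2.71870) → (-6.06,-2.72)
v3: (4.5,-1.5) → rotate → (-3.00292,-3.67185) → ×s → (-4.03023,-4.92801) → (-4.03,-4.93)
v4: (3.5,3) → rotate → (1.55841,-4.33836) → ×s → (2.09156,-5.82253) → (2.09,-5.82)
v5: (0,4.5) → rotate → (4.20554,-1.60107) → ×s → (5.64428,-2.14881) → (5.64,-2.15)
v6: (-2.5,5) → rotate → (5.56231,0.55744) → ×s → (7.46520,0.74815) → (7.47,0.75)

Cross-section at z=6.5: (-2.09,5.82) (-6.06,-2.72) (-4.03,-4.93) (2.09,-5.82) (5.64,-2.15) (7.47,0.75)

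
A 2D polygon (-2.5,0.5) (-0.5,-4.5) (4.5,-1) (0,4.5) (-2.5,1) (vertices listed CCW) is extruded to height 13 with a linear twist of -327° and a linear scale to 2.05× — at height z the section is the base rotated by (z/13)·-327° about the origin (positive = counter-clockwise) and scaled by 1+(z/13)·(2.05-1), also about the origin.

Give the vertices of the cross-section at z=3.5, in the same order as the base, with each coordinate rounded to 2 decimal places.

Cross-section at z=3.5: (0.53,3.23) (-5.79,0.44) (-1.08,-5.81) (5.77,0.20) (1.17,3.25)

t = z/height = 3.5/13 = 0.269231
s = 1 + (scale-1)·z/height = 1 + (2.05-1)·3.5/13 = 1.282692
θ = twist·z/height = -327°·3.5/13 = -88.0385° = -1.536561 rad
cos θ = 0.034229, sin θ = -0.999414 (intermediates below are computed at full precision and shown rounded to 5 d.p.)
v1: (-2.5,0.5) → rotate → (0.41414,2.51565) → ×s → (0.53121,3.22680) → (0.53,3.23)
v2: (-0.5,-4.5) → rotate → (-4.51448,0.34568) → ×s → (-5.79069,0.44340) → (-5.79,0.44)
v3: (4.5,-1) → rotate → (-0.84539,-4.53159) → ×s → (-1.08437,-5.81264) → (-1.08,-5.81)
v4: (0,4.5) → rotate → (4.49736,0.15403) → ×s → (5.76873,0.19757) → (5.77,0.20)
v5: (-2.5,1) → rotate → (0.91384,2.53276) → ×s → (1.17218,3.24876) → (1.17,3.25)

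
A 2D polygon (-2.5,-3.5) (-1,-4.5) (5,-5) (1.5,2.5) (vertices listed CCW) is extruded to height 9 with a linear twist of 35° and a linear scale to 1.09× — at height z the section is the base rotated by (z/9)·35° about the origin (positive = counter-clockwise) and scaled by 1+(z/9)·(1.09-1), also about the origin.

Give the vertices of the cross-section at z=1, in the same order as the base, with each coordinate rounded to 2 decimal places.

Cross-section at z=1: (-2.28,-3.70) (-0.70,-4.60) (5.38,-4.70) (1.34,2.62)

t = z/height = 1/9 = 0.111111
s = 1 + (scale-1)·z/height = 1 + (1.09-1)·1/9 = 1.010000
θ = twist·z/height = 35°·1/9 = 3.8889° = 0.067874 rad
cos θ = 0.997697, sin θ = 0.067822 (intermediates below are computed at full precision and shown rounded to 5 d.p.)
v1: (-2.5,-3.5) → rotate → (-2.25687,-3.66150) → ×s → (-2.27944,-3.69811) → (-2.28,-3.70)
v2: (-1,-4.5) → rotate → (-0.69250,-4.55746) → ×s → (-0.69942,-4.60303) → (-0.70,-4.60)
v3: (5,-5) → rotate → (5.32760,-4.64938) → ×s → (5.38087,-4.69587) → (5.38,-4.70)
v4: (1.5,2.5) → rotate → (1.32699,2.59598) → ×s → (1.34026,2.62194) → (1.34,2.62)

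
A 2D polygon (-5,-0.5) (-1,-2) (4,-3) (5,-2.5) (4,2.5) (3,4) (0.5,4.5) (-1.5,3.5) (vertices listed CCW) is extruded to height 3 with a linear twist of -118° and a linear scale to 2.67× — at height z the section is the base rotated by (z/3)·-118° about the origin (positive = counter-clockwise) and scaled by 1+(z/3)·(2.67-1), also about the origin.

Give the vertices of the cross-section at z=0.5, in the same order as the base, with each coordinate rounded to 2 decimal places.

t = z/height = 0.5/3 = 0.166667
s = 1 + (scale-1)·z/height = 1 + (2.67-1)·0.5/3 = 1.278333
θ = twist·z/height = -118°·0.5/3 = -19.6667° = -0.343248 rad
cos θ = 0.941666, sin θ = -0.336547 (intermediates below are computed at full precision and shown rounded to 5 d.p.)
v1: (-5,-0.5) → rotate → (-4.87661,1.21190) → ×s → (-6.23393,1.54922) → (-6.23,1.55)
v2: (-1,-2) → rotate → (-1.61476,-1.54679) → ×s → (-2.06420,-1.97731) → (-2.06,-1.98)
v3: (4,-3) → rotate → (2.75702,-4.17119) → ×s → (3.52440,-5.33217) → (3.52,-5.33)
v4: (5,-2.5) → rotate → (3.86696,-4.03690) → ×s → (4.94327,-5.16051) → (4.94,-5.16)
v5: (4,2.5) → rotate → (4.60803,1.00798) → ×s → (5.89060,1.28853) → (5.89,1.29)
v6: (3,4) → rotate → (4.17119,2.75702) → ×s → (5.33217,3.52440) → (5.33,3.52)
v7: (0.5,4.5) → rotate → (1.98530,4.06923) → ×s → (2.53787,5.20183) → (2.54,5.20)
v8: (-1.5,3.5) → rotate → (-0.23458,3.80065) → ×s → (-0.29988,4.85850) → (-0.30,4.86)

Cross-section at z=0.5: (-6.23,1.55) (-2.06,-1.98) (3.52,-5.33) (4.94,-5.16) (5.89,1.29) (5.33,3.52) (2.54,5.20) (-0.30,4.86)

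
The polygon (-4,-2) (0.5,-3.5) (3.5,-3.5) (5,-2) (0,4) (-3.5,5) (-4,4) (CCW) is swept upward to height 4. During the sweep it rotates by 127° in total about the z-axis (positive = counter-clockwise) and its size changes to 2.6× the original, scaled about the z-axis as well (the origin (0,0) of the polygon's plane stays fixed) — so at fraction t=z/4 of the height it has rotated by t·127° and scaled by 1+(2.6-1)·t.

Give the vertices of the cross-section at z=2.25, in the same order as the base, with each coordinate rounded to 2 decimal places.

t = z/height = 2.25/4 = 0.5625
s = 1 + (scale-1)·z/height = 1 + (2.6-1)·2.25/4 = 1.900000
θ = twist·z/height = 127°·2.25/4 = 71.4375° = 1.246820 rad
cos θ = 0.318339, sin θ = 0.947977 (intermediates below are computed at full precision and shown rounded to 5 d.p.)
v1: (-4,-2) → rotate → (0.62260,-4.42859) → ×s → (1.18294,-8.41431) → (1.18,-8.41)
v2: (0.5,-3.5) → rotate → (3.47709,-0.64020) → ×s → (6.60647,-1.21638) → (6.61,-1.22)
v3: (3.5,-3.5) → rotate → (4.43211,2.20373) → ×s → (8.42100,4.18709) → (8.42,4.19)
v4: (5,-2) → rotate → (3.48765,4.10321) → ×s → (6.62653,7.79609) → (6.63,7.80)
v5: (0,4) → rotate → (-3.79191,1.27336) → ×s → (-7.20462,2.41938) → (-7.20,2.42)
v6: (-3.5,5) → rotate → (-5.85407,-1.72622) → ×s → (-11.12274,-3.27983) → (-11.12,-3.28)
v7: (-4,4) → rotate → (-5.06526,-2.51855) → ×s → (-9.62400,-4.78525) → (-9.62,-4.79)

Cross-section at z=2.25: (1.18,-8.41) (6.61,-1.22) (8.42,4.19) (6.63,7.80) (-7.20,2.42) (-11.12,-3.28) (-9.62,-4.79)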